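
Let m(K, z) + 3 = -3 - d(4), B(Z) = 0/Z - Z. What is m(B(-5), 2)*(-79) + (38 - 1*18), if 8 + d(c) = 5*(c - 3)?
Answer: 257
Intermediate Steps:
d(c) = -23 + 5*c (d(c) = -8 + 5*(c - 3) = -8 + 5*(-3 + c) = -8 + (-15 + 5*c) = -23 + 5*c)
B(Z) = -Z (B(Z) = 0 - Z = -Z)
m(K, z) = -3 (m(K, z) = -3 + (-3 - (-23 + 5*4)) = -3 + (-3 - (-23 + 20)) = -3 + (-3 - 1*(-3)) = -3 + (-3 + 3) = -3 + 0 = -3)
m(B(-5), 2)*(-79) + (38 - 1*18) = -3*(-79) + (38 - 1*18) = 237 + (38 - 18) = 237 + 20 = 257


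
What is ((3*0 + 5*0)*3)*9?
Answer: 0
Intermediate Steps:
((3*0 + 5*0)*3)*9 = ((0 + 0)*3)*9 = (0*3)*9 = 0*9 = 0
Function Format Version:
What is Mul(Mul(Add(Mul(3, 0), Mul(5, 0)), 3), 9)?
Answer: 0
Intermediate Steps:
Mul(Mul(Add(Mul(3, 0), Mul(5, 0)), 3), 9) = Mul(Mul(Add(0, 0), 3), 9) = Mul(Mul(0, 3), 9) = Mul(0, 9) = 0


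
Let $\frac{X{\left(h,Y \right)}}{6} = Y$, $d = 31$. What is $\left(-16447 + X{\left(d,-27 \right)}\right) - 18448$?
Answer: $-35057$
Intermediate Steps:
$X{\left(h,Y \right)} = 6 Y$
$\left(-16447 + X{\left(d,-27 \right)}\right) - 18448 = \left(-16447 + 6 \left(-27\right)\right) - 18448 = \left(-16447 - 162\right) - 18448 = -16609 - 18448 = -35057$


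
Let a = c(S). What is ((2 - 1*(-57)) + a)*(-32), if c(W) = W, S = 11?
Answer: -2240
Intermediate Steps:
a = 11
((2 - 1*(-57)) + a)*(-32) = ((2 - 1*(-57)) + 11)*(-32) = ((2 + 57) + 11)*(-32) = (59 + 11)*(-32) = 70*(-32) = -2240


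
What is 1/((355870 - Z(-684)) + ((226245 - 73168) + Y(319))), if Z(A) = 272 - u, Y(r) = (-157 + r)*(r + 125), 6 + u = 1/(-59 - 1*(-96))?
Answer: 37/21482090 ≈ 1.7224e-6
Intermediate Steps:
u = -221/37 (u = -6 + 1/(-59 - 1*(-96)) = -6 + 1/(-59 + 96) = -6 + 1/37 = -221/37 ≈ -5.9730)
Y(r) = (-157 + r)*(125 + r)
Z(A) = 10285/37 (Z(A) = 272 - 1*(-221/37) = 272 + 221/37 = 10285/37)
1/((355870 - Z(-684)) + ((226245 - 73168) + Y(319))) = 1/((355870 - 1*10285/37) + ((226245 - 73168) + (-19625 + 319² - 32*319))) = 1/((355870 - 10285/37) + (153077 + (-19625 + 101761 - 10208))) = 1/(13156905/37 + (153077 + 71928)) = 1/(13156905/37 + 225005) = 1/(21482090/37) = 37/21482090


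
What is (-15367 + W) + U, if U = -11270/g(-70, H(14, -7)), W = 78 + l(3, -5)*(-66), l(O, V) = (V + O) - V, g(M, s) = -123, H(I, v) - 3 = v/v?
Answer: -1893631/123 ≈ -15395.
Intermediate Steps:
H(I, v) = 4 (H(I, v) = 3 + v/v = 3 + 1 = 4)
l(O, V) = O (l(O, V) = (O + V) - V = O)
W = -120 (W = 78 + 3*(-66) = 78 - 198 = -120)
U = 11270/123 (U = -11270/(-123) = -11270*(-1/123) = 11270/123 ≈ 91.626)
(-15367 + W) + U = (-15367 - 120) + 11270/123 = -15487 + 11270/123 = -1893631/123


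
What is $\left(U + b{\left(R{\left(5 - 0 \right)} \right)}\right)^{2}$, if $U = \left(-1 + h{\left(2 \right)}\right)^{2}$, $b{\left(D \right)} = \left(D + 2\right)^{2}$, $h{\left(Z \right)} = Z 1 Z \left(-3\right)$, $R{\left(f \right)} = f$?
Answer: $47524$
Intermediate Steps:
$h{\left(Z \right)} = - 3 Z^{2}$ ($h{\left(Z \right)} = Z Z \left(-3\right) = Z^{2} \left(-3\right) = - 3 Z^{2}$)
$b{\left(D \right)} = \left(2 + D\right)^{2}$
$U = 169$ ($U = \left(-1 - 3 \cdot 2^{2}\right)^{2} = \left(-1 - 12\right)^{2} = \left(-13\right)^{2} = 169$)
$\left(U + b{\left(R{\left(5 - 0 \right)} \right)}\right)^{2} = \left(169 + \left(2 + \left(5 - 0\right)\right)^{2}\right)^{2} = \left(169 + \left(2 + \left(5 + 0\right)\right)^{2}\right)^{2} = \left(169 + \left(2 + 5\right)^{2}\right)^{2} = \left(169 + 7^{2}\right)^{2} = \left(169 + 49\right)^{2} = 218^{2} = 47524$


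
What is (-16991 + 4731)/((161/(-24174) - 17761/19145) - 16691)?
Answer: 5674065679800/7725214676689 ≈ 0.73449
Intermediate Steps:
(-16991 + 4731)/((161/(-24174) - 17761/19145) - 16691) = -12260/((161*(-1/24174) - 17761*1/19145) - 16691) = -12260/((-161/24174 - 17761/19145) - 16691) = -12260/(-432436759/462811230 - 16691) = -12260/(-7725214676689/462811230) = -12260*(-462811230/7725214676689) = 5674065679800/7725214676689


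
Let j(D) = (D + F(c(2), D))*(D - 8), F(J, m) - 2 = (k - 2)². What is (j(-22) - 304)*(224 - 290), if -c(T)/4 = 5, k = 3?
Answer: -17556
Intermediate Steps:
c(T) = -20 (c(T) = -4*5 = -20)
F(J, m) = 3 (F(J, m) = 2 + (3 - 2)² = 2 + 1² = 2 + 1 = 3)
j(D) = (-8 + D)*(3 + D) (j(D) = (D + 3)*(D - 8) = (3 + D)*(-8 + D) = (-8 + D)*(3 + D))
(j(-22) - 304)*(224 - 290) = ((-24 + (-22)² - 5*(-22)) - 304)*(224 - 290) = ((-24 + 484 + 110) - 304)*(-66) = (570 - 304)*(-66) = 266*(-66) = -17556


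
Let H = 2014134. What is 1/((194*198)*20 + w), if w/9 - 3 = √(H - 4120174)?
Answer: 85363/65600530281 - 2*I*√526510/65600530281 ≈ 1.3013e-6 - 2.2122e-8*I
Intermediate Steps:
w = 27 + 18*I*√526510 (w = 27 + 9*√(2014134 - 4120174) = 27 + 9*√(-2106040) = 27 + 9*(2*I*√526510) = 27 + 18*I*√526510 ≈ 27.0 + 13061.0*I)
1/((194*198)*20 + w) = 1/((194*198)*20 + (27 + 18*I*√526510)) = 1/(38412*20 + (27 + 18*I*√526510)) = 1/(768240 + (27 + 18*I*√526510)) = 1/(768267 + 18*I*√526510)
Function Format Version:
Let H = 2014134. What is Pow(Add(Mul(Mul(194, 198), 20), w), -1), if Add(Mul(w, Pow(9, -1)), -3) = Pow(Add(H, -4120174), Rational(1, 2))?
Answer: Add(Rational(85363, 65600530281), Mul(Rational(-2, 65600530281), I, Pow(526510, Rational(1, 2)))) ≈ Add(1.3013e-6, Mul(-2.2122e-8, I))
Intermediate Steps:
w = Add(27, Mul(18, I, Pow(526510, Rational(1, 2)))) (w = Add(27, Mul(9, Pow(Add(2014134, -4120174), Rational(1, 2)))) = Add(27, Mul(9, Pow(-2106040, Rational(1, 2)))) = Add(27, Mul(9, Mul(2, I, Pow(526510, Rational(1, 2))))) = Add(27, Mul(18, I, Pow(526510, Rational(1, 2)))) ≈ Add(27.000, Mul(13061., I)))
Pow(Add(Mul(Mul(194, 198), 20), w), -1) = Pow(Add(Mul(Mul(194, 198), 20), Add(27, Mul(18, I, Pow(526510, Rational(1, 2))))), -1) = Pow(Add(Mul(38412, 20), Add(27, Mul(18, I, Pow(526510, Rational(1, 2))))), -1) = Pow(Add(768240, Add(27, Mul(18, I, Pow(526510, Rational(1, 2))))), -1) = Pow(Add(768267, Mul(18, I, Pow(526510, Rational(1, 2)))), -1)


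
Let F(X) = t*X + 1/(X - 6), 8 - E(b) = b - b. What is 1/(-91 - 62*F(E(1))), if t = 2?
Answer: -1/1114 ≈ -0.00089767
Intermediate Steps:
E(b) = 8 (E(b) = 8 - (b - b) = 8 - 1*0 = 8 + 0 = 8)
F(X) = 1/(-6 + X) + 2*X (F(X) = 2*X + 1/(X - 6) = 2*X + 1/(-6 + X) = 1/(-6 + X) + 2*X)
1/(-91 - 62*F(E(1))) = 1/(-91 - 62*(1 - 12*8 + 2*8²)/(-6 + 8)) = 1/(-91 - 62*(1 - 96 + 2*64)/2) = 1/(-91 - 31*(1 - 96 + 128)) = 1/(-91 - 31*33) = 1/(-91 - 62*33/2) = 1/(-91 - 1023) = 1/(-1114) = -1/1114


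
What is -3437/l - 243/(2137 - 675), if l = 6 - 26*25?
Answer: 347743/67252 ≈ 5.1707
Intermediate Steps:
l = -644 (l = 6 - 650 = -644)
-3437/l - 243/(2137 - 675) = -3437/(-644) - 243/(2137 - 675) = -3437*(-1/644) - 243/1462 = 491/92 - 243*1/1462 = 491/92 - 243/1462 = 347743/67252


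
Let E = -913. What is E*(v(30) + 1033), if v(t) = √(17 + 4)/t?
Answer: -943129 - 913*√21/30 ≈ -9.4327e+5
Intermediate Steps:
v(t) = √21/t
E*(v(30) + 1033) = -913*(√21/30 + 1033) = -913*(1033 + √21/30) = -943129 - 913*√21/30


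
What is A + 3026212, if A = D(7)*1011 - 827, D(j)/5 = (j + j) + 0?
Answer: 3096155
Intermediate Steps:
D(j) = 10*j (D(j) = 5*((j + j) + 0) = 5*(2*j + 0) = 5*(2*j) = 10*j)
A = 69943 (A = (10*7)*1011 - 827 = 70*1011 - 827 = 70770 - 827 = 69943)
A + 3026212 = 69943 + 3026212 = 3096155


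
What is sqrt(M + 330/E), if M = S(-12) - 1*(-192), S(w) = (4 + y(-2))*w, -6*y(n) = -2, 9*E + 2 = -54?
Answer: sqrt(17045)/14 ≈ 9.3255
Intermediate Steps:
E = -56/9 (E = -2/9 + (1/9)*(-54) = -2/9 - 6 = -56/9 ≈ -6.2222)
y(n) = 1/3 (y(n) = -1/6*(-2) = 1/3)
S(w) = 13*w/3 (S(w) = (4 + 1/3)*w = 13*w/3)
M = 140 (M = (13/3)*(-12) - 1*(-192) = -52 + 192 = 140)
sqrt(M + 330/E) = sqrt(140 + 330/(-56/9)) = sqrt(140 + 330*(-9/56)) = sqrt(140 - 1485/28) = sqrt(2435/28) = sqrt(17045)/14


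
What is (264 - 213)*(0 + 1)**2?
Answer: 51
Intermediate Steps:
(264 - 213)*(0 + 1)**2 = 51*1**2 = 51*1 = 51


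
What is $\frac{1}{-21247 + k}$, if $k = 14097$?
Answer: $- \frac{1}{7150} \approx -0.00013986$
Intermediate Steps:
$\frac{1}{-21247 + k} = \frac{1}{-21247 + 14097} = \frac{1}{-7150} = - \frac{1}{7150}$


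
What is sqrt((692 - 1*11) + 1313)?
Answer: sqrt(1994) ≈ 44.654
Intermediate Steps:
sqrt((692 - 1*11) + 1313) = sqrt((692 - 11) + 1313) = sqrt(681 + 1313) = sqrt(1994)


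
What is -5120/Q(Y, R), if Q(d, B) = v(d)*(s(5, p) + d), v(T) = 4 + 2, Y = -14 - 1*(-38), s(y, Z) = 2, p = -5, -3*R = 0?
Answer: -1280/39 ≈ -32.820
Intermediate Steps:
R = 0 (R = -1/3*0 = 0)
Y = 24 (Y = -14 + 38 = 24)
v(T) = 6
Q(d, B) = 12 + 6*d (Q(d, B) = 6*(2 + d) = 12 + 6*d)
-5120/Q(Y, R) = -5120/(12 + 6*24) = -5120/(12 + 144) = -5120/156 = -5120*1/156 = -1280/39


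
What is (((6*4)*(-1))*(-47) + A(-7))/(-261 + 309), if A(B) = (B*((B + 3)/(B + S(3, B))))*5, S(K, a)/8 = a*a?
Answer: 3103/132 ≈ 23.508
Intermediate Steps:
S(K, a) = 8*a² (S(K, a) = 8*(a*a) = 8*a²)
A(B) = 5*B*(3 + B)/(B + 8*B²) (A(B) = (B*((B + 3)/(B + 8*B²)))*5 = (B*((3 + B)/(B + 8*B²)))*5 = (B*(3 + B)/(B + 8*B²))*5 = 5*B*(3 + B)/(B + 8*B²))
(((6*4)*(-1))*(-47) + A(-7))/(-261 + 309) = (((6*4)*(-1))*(-47) + 5*(3 - 7)/(1 + 8*(-7)))/(-261 + 309) = ((24*(-1))*(-47) + 5*(-4)/(1 - 56))/48 = (-24*(-47) + 5*(-4)/(-55))*(1/48) = (1128 + 5*(-1/55)*(-4))*(1/48) = (1128 + 4/11)*(1/48) = (12412/11)*(1/48) = 3103/132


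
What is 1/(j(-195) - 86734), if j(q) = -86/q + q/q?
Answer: -195/16912849 ≈ -1.1530e-5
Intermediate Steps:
j(q) = 1 - 86/q (j(q) = -86/q + 1 = 1 - 86/q)
1/(j(-195) - 86734) = 1/((-86 - 195)/(-195) - 86734) = 1/(-1/195*(-281) - 86734) = 1/(281/195 - 86734) = 1/(-16912849/195) = -195/16912849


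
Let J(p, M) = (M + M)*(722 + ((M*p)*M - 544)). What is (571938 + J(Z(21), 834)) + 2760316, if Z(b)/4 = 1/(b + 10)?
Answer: 4753253530/31 ≈ 1.5333e+8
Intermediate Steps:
Z(b) = 4/(10 + b) (Z(b) = 4/(b + 10) = 4/(10 + b))
J(p, M) = 2*M*(178 + p*M²) (J(p, M) = (2*M)*(722 + (p*M² - 544)) = (2*M)*(722 + (-544 + p*M²)) = (2*M)*(178 + p*M²) = 2*M*(178 + p*M²))
(571938 + J(Z(21), 834)) + 2760316 = (571938 + 2*834*(178 + (4/(10 + 21))*834²)) + 2760316 = (571938 + 2*834*(178 + (4/31)*695556)) + 2760316 = (571938 + 2*834*(178 + 2782224/31)) + 2760316 = (571938 + 2*834*(2787742/31)) + 2760316 = (571938 + 4649953656/31) + 2760316 = 4667683734/31 + 2760316 = 4753253530/31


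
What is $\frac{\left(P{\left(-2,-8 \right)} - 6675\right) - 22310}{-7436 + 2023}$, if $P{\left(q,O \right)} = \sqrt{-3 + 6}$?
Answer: $\frac{28985}{5413} - \frac{\sqrt{3}}{5413} \approx 5.3544$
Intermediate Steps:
$P{\left(q,O \right)} = \sqrt{3}$
$\frac{\left(P{\left(-2,-8 \right)} - 6675\right) - 22310}{-7436 + 2023} = \frac{\left(\sqrt{3} - 6675\right) - 22310}{-7436 + 2023} = \frac{\left(\sqrt{3} - 6675\right) - 22310}{-5413} = \left(\left(-6675 + \sqrt{3}\right) - 22310\right) \left(- \frac{1}{5413}\right) = \left(-28985 + \sqrt{3}\right) \left(- \frac{1}{5413}\right) = \frac{28985}{5413} - \frac{\sqrt{3}}{5413}$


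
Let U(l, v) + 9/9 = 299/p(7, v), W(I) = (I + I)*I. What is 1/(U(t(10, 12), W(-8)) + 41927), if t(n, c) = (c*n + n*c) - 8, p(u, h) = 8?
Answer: 8/335707 ≈ 2.3830e-5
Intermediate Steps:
W(I) = 2*I**2 (W(I) = (2*I)*I = 2*I**2)
t(n, c) = -8 + 2*c*n (t(n, c) = (c*n + c*n) - 8 = 2*c*n - 8 = -8 + 2*c*n)
U(l, v) = 291/8 (U(l, v) = -1 + 299/8 = 291/8)
1/(U(t(10, 12), W(-8)) + 41927) = 1/(291/8 + 41927) = 1/(335707/8) = 8/335707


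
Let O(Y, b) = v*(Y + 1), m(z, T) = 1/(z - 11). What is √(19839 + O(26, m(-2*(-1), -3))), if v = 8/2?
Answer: √19947 ≈ 141.23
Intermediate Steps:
v = 4 (v = 8*(½) = 4)
m(z, T) = 1/(-11 + z)
O(Y, b) = 4 + 4*Y (O(Y, b) = 4*(Y + 1) = 4*(1 + Y) = 4 + 4*Y)
√(19839 + O(26, m(-2*(-1), -3))) = √(19839 + (4 + 4*26)) = √(19839 + (4 + 104)) = √(19839 + 108) = √19947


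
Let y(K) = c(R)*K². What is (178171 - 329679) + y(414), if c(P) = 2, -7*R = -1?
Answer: 191284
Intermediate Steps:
R = ⅐ (R = -⅐*(-1) = ⅐ ≈ 0.14286)
y(K) = 2*K²
(178171 - 329679) + y(414) = (178171 - 329679) + 2*414² = -151508 + 2*171396 = -151508 + 342792 = 191284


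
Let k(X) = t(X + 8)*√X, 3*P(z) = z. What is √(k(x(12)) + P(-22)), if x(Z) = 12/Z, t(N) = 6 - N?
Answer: I*√93/3 ≈ 3.2146*I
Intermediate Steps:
P(z) = z/3
k(X) = √X*(-2 - X) (k(X) = (6 - (X + 8))*√X = (6 - (8 + X))*√X = (6 + (-8 - X))*√X = (-2 - X)*√X = √X*(-2 - X))
√(k(x(12)) + P(-22)) = √(√(12/12)*(-2 - 12/12) + (⅓)*(-22)) = √(√(12*(1/12))*(-2 - 12/12) - 22/3) = √(√1*(-2 - 1*1) - 22/3) = √(1*(-2 - 1) - 22/3) = √(1*(-3) - 22/3) = √(-3 - 22/3) = √(-31/3) = I*√93/3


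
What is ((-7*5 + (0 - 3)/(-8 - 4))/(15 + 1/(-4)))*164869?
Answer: -22916791/59 ≈ -3.8842e+5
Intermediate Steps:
((-7*5 + (0 - 3)/(-8 - 4))/(15 + 1/(-4)))*164869 = ((-35 - 3/(-12))/(15 - ¼))*164869 = ((-35 - 3*(-1/12))/(59/4))*164869 = ((-35 + ¼)*(4/59))*164869 = -139/4*4/59*164869 = -139/59*164869 = -22916791/59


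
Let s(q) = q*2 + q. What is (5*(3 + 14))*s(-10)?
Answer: -2550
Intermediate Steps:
s(q) = 3*q (s(q) = 2*q + q = 3*q)
(5*(3 + 14))*s(-10) = (5*(3 + 14))*(3*(-10)) = (5*17)*(-30) = 85*(-30) = -2550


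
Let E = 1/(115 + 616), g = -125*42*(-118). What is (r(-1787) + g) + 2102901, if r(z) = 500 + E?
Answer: 1990440632/731 ≈ 2.7229e+6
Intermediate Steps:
g = 619500 (g = -5250*(-118) = 619500)
E = 1/731 ≈ 0.0013680
r(z) = 365501/731 (r(z) = 500 + 1/731 = 365501/731)
(r(-1787) + g) + 2102901 = (365501/731 + 619500) + 2102901 = 453220001/731 + 2102901 = 1990440632/731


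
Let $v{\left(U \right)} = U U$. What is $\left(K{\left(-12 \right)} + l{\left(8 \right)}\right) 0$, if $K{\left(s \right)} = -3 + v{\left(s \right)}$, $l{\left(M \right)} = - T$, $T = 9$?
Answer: $0$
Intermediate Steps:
$l{\left(M \right)} = -9$ ($l{\left(M \right)} = \left(-1\right) 9 = -9$)
$v{\left(U \right)} = U^{2}$
$K{\left(s \right)} = -3 + s^{2}$
$\left(K{\left(-12 \right)} + l{\left(8 \right)}\right) 0 = \left(\left(-3 + \left(-12\right)^{2}\right) - 9\right) 0 = \left(\left(-3 + 144\right) - 9\right) 0 = \left(141 - 9\right) 0 = 132 \cdot 0 = 0$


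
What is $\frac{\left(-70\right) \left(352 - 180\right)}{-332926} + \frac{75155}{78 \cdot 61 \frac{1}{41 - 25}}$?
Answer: $\frac{100098535700}{396015477} \approx 252.76$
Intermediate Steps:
$\frac{\left(-70\right) \left(352 - 180\right)}{-332926} + \frac{75155}{78 \cdot 61 \frac{1}{41 - 25}} = \left(-70\right) 172 \left(- \frac{1}{332926}\right) + \frac{75155}{4758 \cdot \frac{1}{16}} = \left(-12040\right) \left(- \frac{1}{332926}\right) + \frac{75155}{4758 \cdot \frac{1}{16}} = \frac{6020}{166463} + \frac{75155}{\frac{2379}{8}} = \frac{6020}{166463} + 75155 \cdot \frac{8}{2379} = \frac{6020}{166463} + \frac{601240}{2379} = \frac{100098535700}{396015477}$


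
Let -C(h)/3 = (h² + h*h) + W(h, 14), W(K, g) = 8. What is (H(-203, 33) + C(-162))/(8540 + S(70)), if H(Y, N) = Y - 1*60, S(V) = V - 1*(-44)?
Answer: -157751/8654 ≈ -18.229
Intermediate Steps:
S(V) = 44 + V (S(V) = V + 44 = 44 + V)
C(h) = -24 - 6*h² (C(h) = -3*((h² + h*h) + 8) = -3*((h² + h²) + 8) = -3*(2*h² + 8) = -3*(8 + 2*h²) = -24 - 6*h²)
H(Y, N) = -60 + Y (H(Y, N) = Y - 60 = -60 + Y)
(H(-203, 33) + C(-162))/(8540 + S(70)) = ((-60 - 203) + (-24 - 6*(-162)²))/(8540 + (44 + 70)) = (-263 + (-24 - 6*26244))/(8540 + 114) = (-263 + (-24 - 157464))/8654 = (-263 - 157488)*(1/8654) = -157751*1/8654 = -157751/8654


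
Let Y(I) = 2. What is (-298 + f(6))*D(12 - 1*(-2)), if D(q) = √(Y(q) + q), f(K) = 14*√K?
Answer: -1192 + 56*√6 ≈ -1054.8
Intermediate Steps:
D(q) = √(2 + q)
(-298 + f(6))*D(12 - 1*(-2)) = (-298 + 14*√6)*√(2 + (12 - 1*(-2))) = (-298 + 14*√6)*√(2 + (12 + 2)) = (-298 + 14*√6)*√(2 + 14) = (-298 + 14*√6)*√16 = (-298 + 14*√6)*4 = -1192 + 56*√6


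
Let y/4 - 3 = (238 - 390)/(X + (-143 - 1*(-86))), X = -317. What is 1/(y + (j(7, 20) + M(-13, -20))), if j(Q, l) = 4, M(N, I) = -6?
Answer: 187/2174 ≈ 0.086017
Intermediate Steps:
y = 2548/187 (y = 12 + 4*((238 - 390)/(-317 + (-143 - 1*(-86)))) = 12 + 4*(-152/(-317 + (-143 + 86))) = 12 + 4*(-152/(-317 - 57)) = 12 + 4*(-152/(-374)) = 12 + 4*(-152*(-1/374)) = 12 + 4*(76/187) = 12 + 304/187 = 2548/187 ≈ 13.626)
1/(y + (j(7, 20) + M(-13, -20))) = 1/(2548/187 + (4 - 6)) = 1/(2548/187 - 2) = 1/(2174/187) = 187/2174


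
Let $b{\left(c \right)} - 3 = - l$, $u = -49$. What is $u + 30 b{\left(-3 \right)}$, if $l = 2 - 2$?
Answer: $41$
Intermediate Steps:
$l = 0$
$b{\left(c \right)} = 3$ ($b{\left(c \right)} = 3 - 0 = 3 + 0 = 3$)
$u + 30 b{\left(-3 \right)} = -49 + 30 \cdot 3 = -49 + 90 = 41$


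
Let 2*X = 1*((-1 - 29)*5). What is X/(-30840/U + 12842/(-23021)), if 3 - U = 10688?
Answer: -3689690775/114550174 ≈ -32.210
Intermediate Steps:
U = -10685 (U = 3 - 1*10688 = 3 - 10688 = -10685)
X = -75 (X = (1*((-1 - 29)*5))/2 = (1*(-30*5))/2 = (1*(-150))/2 = (½)*(-150) = -75)
X/(-30840/U + 12842/(-23021)) = -75/(-30840/(-10685) + 12842/(-23021)) = -75/(-30840*(-1/10685) + 12842*(-1/23021)) = -75/(6168/2137 - 12842/23021) = -75/114550174/49195877 = -75*49195877/114550174 = -3689690775/114550174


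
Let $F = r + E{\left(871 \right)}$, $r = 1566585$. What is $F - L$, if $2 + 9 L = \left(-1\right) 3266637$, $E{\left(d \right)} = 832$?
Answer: $\frac{17373392}{9} \approx 1.9304 \cdot 10^{6}$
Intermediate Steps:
$L = - \frac{3266639}{9}$ ($L = - \frac{2}{9} + \frac{\left(-1\right) 3266637}{9} = - \frac{2}{9} + \frac{1}{9} \left(-3266637\right) = - \frac{2}{9} - \frac{1088879}{3} = - \frac{3266639}{9} \approx -3.6296 \cdot 10^{5}$)
$F = 1567417$ ($F = 1566585 + 832 = 1567417$)
$F - L = 1567417 - - \frac{3266639}{9} = 1567417 + \frac{3266639}{9} = \frac{17373392}{9}$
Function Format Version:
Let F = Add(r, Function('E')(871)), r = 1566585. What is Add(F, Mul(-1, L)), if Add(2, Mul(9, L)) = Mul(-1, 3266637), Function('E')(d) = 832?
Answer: Rational(17373392, 9) ≈ 1.9304e+6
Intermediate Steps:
L = Rational(-3266639, 9) (L = Add(Rational(-2, 9), Mul(Rational(1, 9), Mul(-1, 3266637))) = Add(Rational(-2, 9), Mul(Rational(1, 9), -3266637)) = Add(Rational(-2, 9), Rational(-1088879, 3)) = Rational(-3266639, 9) ≈ -3.6296e+5)
F = 1567417 (F = Add(1566585, 832) = 1567417)
Add(F, Mul(-1, L)) = Add(1567417, Mul(-1, Rational(-3266639, 9))) = Add(1567417, Rational(3266639, 9)) = Rational(17373392, 9)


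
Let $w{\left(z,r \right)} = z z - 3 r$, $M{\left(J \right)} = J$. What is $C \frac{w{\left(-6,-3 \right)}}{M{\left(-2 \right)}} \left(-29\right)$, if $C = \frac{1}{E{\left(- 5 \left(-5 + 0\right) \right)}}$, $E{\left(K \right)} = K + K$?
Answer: $\frac{261}{20} \approx 13.05$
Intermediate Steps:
$w{\left(z,r \right)} = z^{2} - 3 r$
$E{\left(K \right)} = 2 K$
$C = \frac{1}{50}$ ($C = \frac{1}{2 \left(- 5 \left(-5 + 0\right)\right)} = \frac{1}{2 \left(\left(-5\right) \left(-5\right)\right)} = \frac{1}{2 \cdot 25} = \frac{1}{50} \approx 0.02$)
$C \frac{w{\left(-6,-3 \right)}}{M{\left(-2 \right)}} \left(-29\right) = \frac{\left(\left(-6\right)^{2} - -9\right) \frac{1}{-2}}{50} \left(-29\right) = \frac{\left(36 + 9\right) \left(- \frac{1}{2}\right)}{50} \left(-29\right) = \frac{45 \left(- \frac{1}{2}\right)}{50} \left(-29\right) = \frac{1}{50} \left(- \frac{45}{2}\right) \left(-29\right) = \left(- \frac{9}{20}\right) \left(-29\right) = \frac{261}{20}$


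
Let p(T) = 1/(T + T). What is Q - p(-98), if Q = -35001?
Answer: -6860195/196 ≈ -35001.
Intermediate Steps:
p(T) = 1/(2*T)
Q - p(-98) = -35001 - 1/(2*(-98)) = -35001 - (-1)/(2*98) = -35001 - 1*(-1/196) = -35001 + 1/196 = -6860195/196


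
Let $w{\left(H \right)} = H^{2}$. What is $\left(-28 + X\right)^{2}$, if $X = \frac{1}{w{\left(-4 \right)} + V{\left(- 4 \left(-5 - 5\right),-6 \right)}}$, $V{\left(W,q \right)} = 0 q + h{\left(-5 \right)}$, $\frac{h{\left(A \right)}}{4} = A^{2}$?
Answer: $\frac{10543009}{13456} \approx 783.52$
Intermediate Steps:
$h{\left(A \right)} = 4 A^{2}$
$V{\left(W,q \right)} = 100$ ($V{\left(W,q \right)} = 0 q + 4 \left(-5\right)^{2} = 0 + 4 \cdot 25 = 0 + 100 = 100$)
$X = \frac{1}{116}$ ($X = \frac{1}{\left(-4\right)^{2} + 100} = \frac{1}{16 + 100} = \frac{1}{116} \approx 0.0086207$)
$\left(-28 + X\right)^{2} = \left(-28 + \frac{1}{116}\right)^{2} = \left(- \frac{3247}{116}\right)^{2} = \frac{10543009}{13456}$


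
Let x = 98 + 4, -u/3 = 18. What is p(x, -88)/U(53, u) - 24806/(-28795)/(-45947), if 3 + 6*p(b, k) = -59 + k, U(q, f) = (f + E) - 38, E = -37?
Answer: 33072896651/170672658585 ≈ 0.19378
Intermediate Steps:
u = -54 (u = -3*18 = -54)
U(q, f) = -75 + f (U(q, f) = (f - 37) - 38 = (-37 + f) - 38 = -75 + f)
x = 102
p(b, k) = -31/3 + k/6 (p(b, k) = -½ + (-59 + k)/6 = -½ + (-59/6 + k/6) = -31/3 + k/6)
p(x, -88)/U(53, u) - 24806/(-28795)/(-45947) = (-31/3 + (⅙)*(-88))/(-75 - 54) - 24806/(-28795)/(-45947) = (-31/3 - 44/3)/(-129) - 24806*(-1/28795)*(-1/45947) = -25*(-1/129) + (24806/28795)*(-1/45947) = 25/129 - 24806/1323043865 = 33072896651/170672658585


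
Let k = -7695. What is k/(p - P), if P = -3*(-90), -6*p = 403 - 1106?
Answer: 46170/917 ≈ 50.349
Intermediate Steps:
p = 703/6 (p = -(403 - 1106)/6 = -⅙*(-703) = 703/6 ≈ 117.17)
P = 270
k/(p - P) = -7695/(703/6 - 1*270) = -7695/(703/6 - 270) = -7695/(-917/6) = -7695*(-6/917) = 46170/917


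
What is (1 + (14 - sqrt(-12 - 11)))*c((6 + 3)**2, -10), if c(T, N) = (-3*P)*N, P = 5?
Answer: 2250 - 150*I*sqrt(23) ≈ 2250.0 - 719.38*I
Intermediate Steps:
c(T, N) = -15*N (c(T, N) = (-3*5)*N = -15*N)
(1 + (14 - sqrt(-12 - 11)))*c((6 + 3)**2, -10) = (1 + (14 - sqrt(-12 - 11)))*(-15*(-10)) = (1 + (14 - sqrt(-23)))*150 = (1 + (14 - I*sqrt(23)))*150 = (15 - I*sqrt(23))*150 = 2250 - 150*I*sqrt(23)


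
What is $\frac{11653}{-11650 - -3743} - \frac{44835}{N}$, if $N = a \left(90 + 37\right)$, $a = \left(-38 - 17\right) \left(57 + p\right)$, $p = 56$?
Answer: $- \frac{1768652164}{1248206927} \approx -1.417$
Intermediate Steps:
$a = -6215$ ($a = \left(-38 - 17\right) \left(57 + 56\right) = \left(-55\right) 113 = -6215$)
$N = -789305$ ($N = - 6215 \left(90 + 37\right) = \left(-6215\right) 127 = -789305$)
$\frac{11653}{-11650 - -3743} - \frac{44835}{N} = \frac{11653}{-11650 - -3743} - \frac{44835}{-789305} = \frac{11653}{-11650 + 3743} - - \frac{8967}{157861} = \frac{11653}{-7907} + \frac{8967}{157861} = 11653 \left(- \frac{1}{7907}\right) + \frac{8967}{157861} = - \frac{11653}{7907} + \frac{8967}{157861} = - \frac{1768652164}{1248206927}$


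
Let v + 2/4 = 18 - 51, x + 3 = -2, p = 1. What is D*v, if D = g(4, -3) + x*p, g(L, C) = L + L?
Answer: -201/2 ≈ -100.50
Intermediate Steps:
g(L, C) = 2*L
x = -5 (x = -3 - 2 = -5)
v = -67/2 (v = -½ + (18 - 51) = -½ - 33 = -67/2 ≈ -33.500)
D = 3 (D = 2*4 - 5*1 = 8 - 5 = 3)
D*v = 3*(-67/2) = -201/2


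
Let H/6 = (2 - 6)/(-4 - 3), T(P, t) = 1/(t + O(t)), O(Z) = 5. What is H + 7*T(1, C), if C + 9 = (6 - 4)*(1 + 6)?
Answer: 289/70 ≈ 4.1286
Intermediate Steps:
C = 5 (C = -9 + (6 - 4)*(1 + 6) = -9 + 2*7 = -9 + 14 = 5)
T(P, t) = 1/(5 + t) (T(P, t) = 1/(t + 5) = 1/(5 + t))
H = 24/7 (H = 6*((2 - 6)/(-4 - 3)) = 6*(-4/(-7)) = 6*(-4*(-⅐)) = 6*(4/7) = 24/7 ≈ 3.4286)
H + 7*T(1, C) = 24/7 + 7/(5 + 5) = 24/7 + 7/10 = 289/70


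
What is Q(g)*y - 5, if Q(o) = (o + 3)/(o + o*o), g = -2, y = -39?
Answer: -49/2 ≈ -24.500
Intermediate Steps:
Q(o) = (3 + o)/(o + o**2)
Q(g)*y - 5 = ((3 - 2)/((-2)*(1 - 2)))*(-39) - 5 = -1/2*1/(-1)*(-39) - 5 = -1/2*(-1)*1*(-39) - 5 = (1/2)*(-39) - 5 = -39/2 - 5 = -49/2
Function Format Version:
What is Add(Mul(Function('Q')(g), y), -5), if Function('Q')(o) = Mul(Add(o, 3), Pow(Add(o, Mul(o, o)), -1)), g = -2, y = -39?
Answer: Rational(-49, 2) ≈ -24.500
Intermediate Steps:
Function('Q')(o) = Mul(Pow(Add(o, Pow(o, 2)), -1), Add(3, o)) (Function('Q')(o) = Mul(Add(3, o), Pow(Add(o, Pow(o, 2)), -1)) = Mul(Pow(Add(o, Pow(o, 2)), -1), Add(3, o)))
Add(Mul(Function('Q')(g), y), -5) = Add(Mul(Mul(Pow(-2, -1), Pow(Add(1, -2), -1), Add(3, -2)), -39), -5) = Add(Mul(Mul(Rational(-1, 2), Pow(-1, -1), 1), -39), -5) = Add(Mul(Mul(Rational(-1, 2), -1, 1), -39), -5) = Add(Mul(Rational(1, 2), -39), -5) = Add(Rational(-39, 2), -5) = Rational(-49, 2)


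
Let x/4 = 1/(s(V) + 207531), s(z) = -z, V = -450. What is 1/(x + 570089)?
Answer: 207981/118567680313 ≈ 1.7541e-6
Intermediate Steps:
x = 4/207981 (x = 4/(-1*(-450) + 207531) = 4/(450 + 207531) = 4/207981 ≈ 1.9233e-5)
1/(x + 570089) = 1/(4/207981 + 570089) = 1/(118567680313/207981) = 207981/118567680313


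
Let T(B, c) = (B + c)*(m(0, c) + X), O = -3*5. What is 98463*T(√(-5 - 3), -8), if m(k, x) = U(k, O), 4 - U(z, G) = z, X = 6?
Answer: -7877040 + 1969260*I*√2 ≈ -7.877e+6 + 2.785e+6*I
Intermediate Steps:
O = -15
U(z, G) = 4 - z
m(k, x) = 4 - k
T(B, c) = 10*B + 10*c (T(B, c) = (B + c)*((4 - 1*0) + 6) = (B + c)*((4 + 0) + 6) = (B + c)*(4 + 6) = (B + c)*10 = 10*B + 10*c)
98463*T(√(-5 - 3), -8) = 98463*(10*√(-5 - 3) + 10*(-8)) = 98463*(10*√(-8) - 80) = 98463*(10*(2*I*√2) - 80) = 98463*(20*I*√2 - 80) = 98463*(-80 + 20*I*√2) = -7877040 + 1969260*I*√2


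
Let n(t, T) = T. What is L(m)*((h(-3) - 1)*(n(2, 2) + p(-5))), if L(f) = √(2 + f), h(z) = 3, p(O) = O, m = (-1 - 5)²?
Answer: -6*√38 ≈ -36.987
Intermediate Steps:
m = 36 (m = (-6)² = 36)
L(m)*((h(-3) - 1)*(n(2, 2) + p(-5))) = √(2 + 36)*((3 - 1)*(2 - 5)) = √38*(2*(-3)) = √38*(-6) = -6*√38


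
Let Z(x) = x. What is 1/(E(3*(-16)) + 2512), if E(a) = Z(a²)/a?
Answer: 1/2464 ≈ 0.00040584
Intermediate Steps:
E(a) = a (E(a) = a²/a = a)
1/(E(3*(-16)) + 2512) = 1/(3*(-16) + 2512) = 1/(-48 + 2512) = 1/2464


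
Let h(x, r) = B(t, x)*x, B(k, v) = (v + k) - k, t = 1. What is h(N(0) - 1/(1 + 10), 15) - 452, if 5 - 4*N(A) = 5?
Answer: -54691/121 ≈ -451.99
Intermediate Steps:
N(A) = 0 (N(A) = 5/4 - ¼*5 = 5/4 - 5/4 = 0)
B(k, v) = v (B(k, v) = (k + v) - k = v)
h(x, r) = x² (h(x, r) = x*x = x²)
h(N(0) - 1/(1 + 10), 15) - 452 = (0 - 1/(1 + 10))² - 452 = (0 - 1/11)² - 452 = (-1/11)² - 452 = 1/121 - 452 = -54691/121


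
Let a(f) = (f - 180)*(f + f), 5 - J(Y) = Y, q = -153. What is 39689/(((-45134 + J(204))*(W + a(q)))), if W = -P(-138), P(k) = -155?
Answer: -39689/4626368649 ≈ -8.5789e-6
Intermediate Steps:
J(Y) = 5 - Y
a(f) = 2*f*(-180 + f) (a(f) = (-180 + f)*(2*f) = 2*f*(-180 + f))
W = 155 (W = -1*(-155) = 155)
39689/(((-45134 + J(204))*(W + a(q)))) = 39689/(((-45134 + (5 - 1*204))*(155 + 2*(-153)*(-180 - 153)))) = 39689/(((-45134 + (5 - 204))*(155 + 2*(-153)*(-333)))) = 39689/(((-45134 - 199)*(155 + 101898))) = 39689/((-45333*102053)) = 39689/(-4626368649) = 39689*(-1/4626368649) = -39689/4626368649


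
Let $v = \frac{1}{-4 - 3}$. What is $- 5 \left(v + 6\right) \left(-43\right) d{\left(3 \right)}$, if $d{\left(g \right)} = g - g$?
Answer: $0$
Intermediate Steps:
$v = - \frac{1}{7}$ ($v = \frac{1}{-7} = - \frac{1}{7} \approx -0.14286$)
$d{\left(g \right)} = 0$
$- 5 \left(v + 6\right) \left(-43\right) d{\left(3 \right)} = - 5 \left(- \frac{1}{7} + 6\right) \left(-43\right) 0 = \left(-5\right) \frac{41}{7} \left(-43\right) 0 = \left(- \frac{205}{7}\right) \left(-43\right) 0 = \frac{8815}{7} \cdot 0 = 0$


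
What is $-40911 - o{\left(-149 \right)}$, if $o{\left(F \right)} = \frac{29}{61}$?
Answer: $- \frac{2495600}{61} \approx -40912.0$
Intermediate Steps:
$o{\left(F \right)} = \frac{29}{61}$ ($o{\left(F \right)} = 29 \cdot \frac{1}{61} = \frac{29}{61}$)
$-40911 - o{\left(-149 \right)} = -40911 - \frac{29}{61} = - \frac{2495600}{61}$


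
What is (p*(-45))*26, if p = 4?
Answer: -4680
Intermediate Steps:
(p*(-45))*26 = (4*(-45))*26 = -180*26 = -4680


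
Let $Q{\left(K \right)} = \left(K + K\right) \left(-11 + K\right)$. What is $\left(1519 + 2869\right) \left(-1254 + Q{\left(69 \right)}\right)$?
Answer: $29619000$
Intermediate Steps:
$Q{\left(K \right)} = 2 K \left(-11 + K\right)$
$\left(1519 + 2869\right) \left(-1254 + Q{\left(69 \right)}\right) = \left(1519 + 2869\right) \left(-1254 + 2 \cdot 69 \left(-11 + 69\right)\right) = 4388 \left(-1254 + 2 \cdot 69 \cdot 58\right) = 4388 \left(-1254 + 8004\right) = 4388 \cdot 6750 = 29619000$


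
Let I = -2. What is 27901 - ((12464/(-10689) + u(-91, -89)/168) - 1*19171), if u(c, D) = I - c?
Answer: 191679775/4072 ≈ 47073.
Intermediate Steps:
u(c, D) = -2 - c
27901 - ((12464/(-10689) + u(-91, -89)/168) - 1*19171) = 27901 - ((12464/(-10689) + (-2 - 1*(-91))/168) - 1*19171) = 27901 - ((12464*(-1/10689) + (-2 + 91)*(1/168)) - 19171) = 27901 - ((-12464/10689 + 89*(1/168)) - 19171) = 27901 - ((-12464/10689 + 89/168) - 19171) = 27901 - (-2591/4072 - 19171) = 27901 - 1*(-78066903/4072) = 27901 + 78066903/4072 = 191679775/4072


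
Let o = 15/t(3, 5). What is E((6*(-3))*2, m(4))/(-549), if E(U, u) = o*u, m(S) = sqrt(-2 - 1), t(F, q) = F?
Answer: -5*I*sqrt(3)/549 ≈ -0.015775*I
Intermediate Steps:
m(S) = I*sqrt(3) (m(S) = sqrt(-3) = I*sqrt(3))
o = 5 (o = 15/3 = 15*(1/3) = 5)
E(U, u) = 5*u
E((6*(-3))*2, m(4))/(-549) = (5*(I*sqrt(3)))/(-549) = (5*I*sqrt(3))*(-1/549) = -5*I*sqrt(3)/549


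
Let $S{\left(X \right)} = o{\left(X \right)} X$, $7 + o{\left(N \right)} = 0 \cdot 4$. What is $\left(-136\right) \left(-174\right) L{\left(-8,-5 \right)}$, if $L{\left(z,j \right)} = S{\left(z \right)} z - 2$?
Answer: $-10648800$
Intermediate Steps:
$o{\left(N \right)} = -7$ ($o{\left(N \right)} = -7 + 0 \cdot 4 = -7 + 0 = -7$)
$S{\left(X \right)} = - 7 X$
$L{\left(z,j \right)} = -2 - 7 z^{2}$ ($L{\left(z,j \right)} = - 7 z z - 2 = - 7 z^{2} - 2 = -2 - 7 z^{2}$)
$\left(-136\right) \left(-174\right) L{\left(-8,-5 \right)} = \left(-136\right) \left(-174\right) \left(-2 - 7 \left(-8\right)^{2}\right) = 23664 \left(-2 - 448\right) = 23664 \left(-450\right) = -10648800$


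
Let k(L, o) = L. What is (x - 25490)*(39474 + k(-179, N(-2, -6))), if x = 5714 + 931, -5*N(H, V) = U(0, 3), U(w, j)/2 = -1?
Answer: -740514275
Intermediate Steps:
U(w, j) = -2 (U(w, j) = 2*(-1) = -2)
N(H, V) = 2/5 (N(H, V) = -1/5*(-2) = 2/5)
x = 6645
(x - 25490)*(39474 + k(-179, N(-2, -6))) = (6645 - 25490)*(39474 - 179) = -18845*39295 = -740514275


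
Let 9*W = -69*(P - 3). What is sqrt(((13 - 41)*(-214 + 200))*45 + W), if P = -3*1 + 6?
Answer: 42*sqrt(10) ≈ 132.82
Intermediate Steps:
P = 3 (P = -3 + 6 = 3)
W = 0 (W = (-69*(3 - 3))/9 = (-69*0)/9 = (1/9)*0 = 0)
sqrt(((13 - 41)*(-214 + 200))*45 + W) = sqrt(((13 - 41)*(-214 + 200))*45 + 0) = sqrt(-28*(-14)*45 + 0) = sqrt(392*45 + 0) = sqrt(17640 + 0) = sqrt(17640) = 42*sqrt(10)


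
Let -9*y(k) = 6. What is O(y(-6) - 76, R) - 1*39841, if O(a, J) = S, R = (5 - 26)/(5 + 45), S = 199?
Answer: -39642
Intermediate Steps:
y(k) = -2/3 (y(k) = -1/9*6 = -2/3)
R = -21/50 ≈ -0.42000
O(a, J) = 199
O(y(-6) - 76, R) - 1*39841 = 199 - 1*39841 = 199 - 39841 = -39642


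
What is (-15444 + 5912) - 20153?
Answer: -29685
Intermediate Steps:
(-15444 + 5912) - 20153 = -9532 - 20153 = -29685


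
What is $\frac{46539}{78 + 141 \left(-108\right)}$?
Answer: $- \frac{15513}{5050} \approx -3.0719$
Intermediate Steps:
$\frac{46539}{78 + 141 \left(-108\right)} = \frac{46539}{78 - 15228} = \frac{46539}{-15150} = 46539 \left(- \frac{1}{15150}\right) = - \frac{15513}{5050}$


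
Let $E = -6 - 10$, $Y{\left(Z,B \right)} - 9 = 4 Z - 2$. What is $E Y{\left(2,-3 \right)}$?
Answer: $-240$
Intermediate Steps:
$Y{\left(Z,B \right)} = 7 + 4 Z$ ($Y{\left(Z,B \right)} = 9 + \left(4 Z - 2\right) = 9 + \left(-2 + 4 Z\right) = 7 + 4 Z$)
$E = -16$ ($E = -6 - 10 = -16$)
$E Y{\left(2,-3 \right)} = - 16 \left(7 + 4 \cdot 2\right) = - 16 \left(7 + 8\right) = \left(-16\right) 15 = -240$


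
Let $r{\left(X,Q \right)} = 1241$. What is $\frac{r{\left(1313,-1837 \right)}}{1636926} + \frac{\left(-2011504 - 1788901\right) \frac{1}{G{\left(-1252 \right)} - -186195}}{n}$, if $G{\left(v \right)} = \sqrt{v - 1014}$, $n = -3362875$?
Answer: $\frac{5833666728519348899}{7633712860568646558990} - \frac{760081 i \sqrt{2266}}{23317220389219325} \approx 0.0007642 - 1.5517 \cdot 10^{-9} i$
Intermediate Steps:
$G{\left(v \right)} = \sqrt{-1014 + v}$
$\frac{r{\left(1313,-1837 \right)}}{1636926} + \frac{\left(-2011504 - 1788901\right) \frac{1}{G{\left(-1252 \right)} - -186195}}{n} = \frac{1241}{1636926} + \frac{\left(-2011504 - 1788901\right) \frac{1}{\sqrt{-1014 - 1252} - -186195}}{-3362875} = 1241 \cdot \frac{1}{1636926} + - \frac{3800405}{\sqrt{-2266} + 186195} \left(- \frac{1}{3362875}\right) = \frac{1241}{1636926} + - \frac{3800405}{i \sqrt{2266} + 186195} \left(- \frac{1}{3362875}\right) = \frac{1241}{1636926} + - \frac{3800405}{186195 + i \sqrt{2266}} \left(- \frac{1}{3362875}\right) = \frac{1241}{1636926} + \frac{760081}{672575 \left(186195 + i \sqrt{2266}\right)}$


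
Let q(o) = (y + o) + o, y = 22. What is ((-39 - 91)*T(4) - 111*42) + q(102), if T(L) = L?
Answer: -4956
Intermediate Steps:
q(o) = 22 + 2*o (q(o) = (22 + o) + o = 22 + 2*o)
((-39 - 91)*T(4) - 111*42) + q(102) = ((-39 - 91)*4 - 111*42) + (22 + 2*102) = (-130*4 - 4662) + (22 + 204) = (-520 - 4662) + 226 = -5182 + 226 = -4956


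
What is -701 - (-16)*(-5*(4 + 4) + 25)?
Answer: -941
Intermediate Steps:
-701 - (-16)*(-5*(4 + 4) + 25) = -701 - (-16)*(-5*8 + 25) = -701 - (-16)*(-40 + 25) = -701 - (-16)*(-15) = -701 - 1*240 = -701 - 240 = -941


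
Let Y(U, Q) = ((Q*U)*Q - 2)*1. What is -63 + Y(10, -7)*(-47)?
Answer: -22999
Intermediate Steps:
Y(U, Q) = -2 + U*Q² (Y(U, Q) = (U*Q² - 2)*1 = (-2 + U*Q²)*1 = -2 + U*Q²)
-63 + Y(10, -7)*(-47) = -63 + (-2 + 10*(-7)²)*(-47) = -63 + (-2 + 10*49)*(-47) = -63 + (-2 + 490)*(-47) = -63 + 488*(-47) = -63 - 22936 = -22999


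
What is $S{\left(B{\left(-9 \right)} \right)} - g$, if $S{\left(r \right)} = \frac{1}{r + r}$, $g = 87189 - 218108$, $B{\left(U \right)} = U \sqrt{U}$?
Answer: $130919 + \frac{i}{54} \approx 1.3092 \cdot 10^{5} + 0.018519 i$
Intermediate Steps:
$B{\left(U \right)} = U^{\frac{3}{2}}$
$g = -130919$
$S{\left(r \right)} = \frac{1}{2 r}$
$S{\left(B{\left(-9 \right)} \right)} - g = \frac{1}{2 \left(-9\right)^{\frac{3}{2}}} - -130919 = \frac{1}{2 \left(- 27 i\right)} + 130919 = \frac{\frac{1}{27} i}{2} + 130919 = \frac{i}{54} + 130919 = 130919 + \frac{i}{54}$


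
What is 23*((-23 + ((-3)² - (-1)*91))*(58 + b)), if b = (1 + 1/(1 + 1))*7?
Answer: 242627/2 ≈ 1.2131e+5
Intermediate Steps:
b = 21/2 (b = (1 + 1/2)*7 = (1 + ½)*7 = (3/2)*7 = 21/2 ≈ 10.500)
23*((-23 + ((-3)² - (-1)*91))*(58 + b)) = 23*((-23 + ((-3)² - (-1)*91))*(58 + 21/2)) = 23*((-23 + (9 - 1*(-91)))*(137/2)) = 23*((-23 + (9 + 91))*(137/2)) = 23*((-23 + 100)*(137/2)) = 23*(77*(137/2)) = 23*(10549/2) = 242627/2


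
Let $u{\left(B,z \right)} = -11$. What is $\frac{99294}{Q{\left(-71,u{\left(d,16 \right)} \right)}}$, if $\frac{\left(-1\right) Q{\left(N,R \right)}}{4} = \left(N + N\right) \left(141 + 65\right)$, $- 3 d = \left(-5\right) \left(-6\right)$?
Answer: $\frac{49647}{58504} \approx 0.84861$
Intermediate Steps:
$d = -10$ ($d = - \frac{\left(-5\right) \left(-6\right)}{3} = \left(- \frac{1}{3}\right) 30 = -10$)
$Q{\left(N,R \right)} = - 1648 N$ ($Q{\left(N,R \right)} = - 4 \left(N + N\right) \left(141 + 65\right) = - 4 \cdot 2 N 206 = - 4 \cdot 412 N = - 1648 N$)
$\frac{99294}{Q{\left(-71,u{\left(d,16 \right)} \right)}} = \frac{99294}{\left(-1648\right) \left(-71\right)} = \frac{99294}{117008} = 99294 \cdot \frac{1}{117008} = \frac{49647}{58504}$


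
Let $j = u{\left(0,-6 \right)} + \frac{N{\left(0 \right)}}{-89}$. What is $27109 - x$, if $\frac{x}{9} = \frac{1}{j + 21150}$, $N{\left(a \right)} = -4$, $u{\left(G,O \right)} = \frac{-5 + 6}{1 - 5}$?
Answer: $\frac{204112522439}{7529327} \approx 27109.0$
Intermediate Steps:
$u{\left(G,O \right)} = - \frac{1}{4}$ ($u{\left(G,O \right)} = 1 \frac{1}{-4} = 1 \left(- \frac{1}{4}\right) = - \frac{1}{4}$)
$j = - \frac{73}{356}$ ($j = - \frac{1}{4} + \frac{1}{-89} \left(-4\right) = - \frac{1}{4} - - \frac{4}{89} = - \frac{1}{4} + \frac{4}{89} = - \frac{73}{356} \approx -0.20506$)
$x = \frac{3204}{7529327}$ ($x = \frac{9}{- \frac{73}{356} + 21150} = \frac{9}{\frac{7529327}{356}} = 9 \cdot \frac{356}{7529327} = \frac{3204}{7529327} \approx 0.00042554$)
$27109 - x = 27109 - \frac{3204}{7529327} = \frac{204112522439}{7529327}$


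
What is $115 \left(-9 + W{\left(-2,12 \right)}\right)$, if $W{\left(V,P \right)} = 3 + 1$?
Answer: $-575$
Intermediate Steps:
$W{\left(V,P \right)} = 4$
$115 \left(-9 + W{\left(-2,12 \right)}\right) = 115 \left(-9 + 4\right) = 115 \left(-5\right) = -575$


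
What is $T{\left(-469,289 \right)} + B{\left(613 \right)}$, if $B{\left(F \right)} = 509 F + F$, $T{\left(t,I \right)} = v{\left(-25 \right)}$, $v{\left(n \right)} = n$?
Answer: $312605$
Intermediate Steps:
$T{\left(t,I \right)} = -25$
$B{\left(F \right)} = 510 F$
$T{\left(-469,289 \right)} + B{\left(613 \right)} = -25 + 510 \cdot 613 = -25 + 312630 = 312605$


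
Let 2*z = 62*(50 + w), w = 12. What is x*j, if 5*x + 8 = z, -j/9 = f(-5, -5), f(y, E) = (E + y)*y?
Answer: -172260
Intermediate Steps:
f(y, E) = y*(E + y)
j = -450 (j = -(-45)*(-5 - 5) = -(-45)*(-10) = -9*50 = -450)
z = 1922 (z = (62*(50 + 12))/2 = (62*62)/2 = (½)*3844 = 1922)
x = 1914/5 (x = -8/5 + (⅕)*1922 = -8/5 + 1922/5 = 1914/5 ≈ 382.80)
x*j = (1914/5)*(-450) = -172260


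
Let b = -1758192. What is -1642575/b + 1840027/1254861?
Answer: 1765441352753/735428857104 ≈ 2.4006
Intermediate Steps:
-1642575/b + 1840027/1254861 = -1642575/(-1758192) + 1840027/1254861 = -1642575*(-1/1758192) + 1840027*(1/1254861) = 547525/586064 + 1840027/1254861 = 1765441352753/735428857104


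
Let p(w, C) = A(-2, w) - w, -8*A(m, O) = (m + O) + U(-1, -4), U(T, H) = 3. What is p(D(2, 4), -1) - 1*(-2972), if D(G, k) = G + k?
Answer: 23721/8 ≈ 2965.1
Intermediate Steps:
A(m, O) = -3/8 - O/8 - m/8 (A(m, O) = -((m + O) + 3)/8 = -((O + m) + 3)/8 = -(3 + O + m)/8 = -3/8 - O/8 - m/8)
p(w, C) = -⅛ - 9*w/8 (p(w, C) = (-3/8 - w/8 - ⅛*(-2)) - w = (-3/8 - w/8 + ¼) - w = (-⅛ - w/8) - w = -⅛ - 9*w/8)
p(D(2, 4), -1) - 1*(-2972) = (-⅛ - 9*(2 + 4)/8) - 1*(-2972) = (-⅛ - 9/8*6) + 2972 = (-⅛ - 27/4) + 2972 = -55/8 + 2972 = 23721/8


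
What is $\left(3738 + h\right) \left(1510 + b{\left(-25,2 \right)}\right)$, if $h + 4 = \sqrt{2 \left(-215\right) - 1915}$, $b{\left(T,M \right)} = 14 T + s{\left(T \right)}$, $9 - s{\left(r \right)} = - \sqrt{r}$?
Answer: $\left(1169 + 5 i\right) \left(3734 + i \sqrt{2345}\right) \approx 4.3648 \cdot 10^{6} + 75279.0 i$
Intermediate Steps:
$s{\left(r \right)} = 9 + \sqrt{r}$ ($s{\left(r \right)} = 9 - - \sqrt{r} = 9 + \sqrt{r}$)
$b{\left(T,M \right)} = 9 + \sqrt{T} + 14 T$ ($b{\left(T,M \right)} = 14 T + \left(9 + \sqrt{T}\right) = 9 + \sqrt{T} + 14 T$)
$h = -4 + i \sqrt{2345}$ ($h = -4 + \sqrt{2 \left(-215\right) - 1915} = -4 + \sqrt{-430 - 1915} = -4 + \sqrt{-2345} = -4 + i \sqrt{2345} \approx -4.0 + 48.425 i$)
$\left(3738 + h\right) \left(1510 + b{\left(-25,2 \right)}\right) = \left(3738 - \left(4 - i \sqrt{2345}\right)\right) \left(1510 + \left(9 + \sqrt{-25} + 14 \left(-25\right)\right)\right) = \left(3734 + i \sqrt{2345}\right) \left(1510 + \left(9 + 5 i - 350\right)\right) = \left(3734 + i \sqrt{2345}\right) \left(1510 - \left(341 - 5 i\right)\right) = \left(3734 + i \sqrt{2345}\right) \left(1169 + 5 i\right) = \left(1169 + 5 i\right) \left(3734 + i \sqrt{2345}\right)$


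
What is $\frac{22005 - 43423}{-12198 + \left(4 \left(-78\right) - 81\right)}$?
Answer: $\frac{21418}{12591} \approx 1.7011$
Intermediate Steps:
$\frac{22005 - 43423}{-12198 + \left(4 \left(-78\right) - 81\right)} = - \frac{21418}{-12198 - 393} = - \frac{21418}{-12591} = \left(-21418\right) \left(- \frac{1}{12591}\right) = \frac{21418}{12591}$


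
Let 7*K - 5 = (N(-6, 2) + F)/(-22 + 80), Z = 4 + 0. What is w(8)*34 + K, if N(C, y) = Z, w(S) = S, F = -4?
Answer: 1909/7 ≈ 272.71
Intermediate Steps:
Z = 4
N(C, y) = 4
K = 5/7 (K = 5/7 + ((4 - 4)/(-22 + 80))/7 = 5/7 + (0/58)/7 = 5/7 + (0*(1/58))/7 = 5/7 + (⅐)*0 = 5/7 + 0 = 5/7 ≈ 0.71429)
w(8)*34 + K = 8*34 + 5/7 = 272 + 5/7 = 1909/7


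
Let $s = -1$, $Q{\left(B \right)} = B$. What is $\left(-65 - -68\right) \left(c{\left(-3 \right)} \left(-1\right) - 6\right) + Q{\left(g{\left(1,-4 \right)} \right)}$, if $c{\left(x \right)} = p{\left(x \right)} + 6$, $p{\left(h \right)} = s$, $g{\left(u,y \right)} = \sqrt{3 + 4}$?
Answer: $-33 + \sqrt{7} \approx -30.354$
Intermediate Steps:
$g{\left(u,y \right)} = \sqrt{7}$
$p{\left(h \right)} = -1$
$c{\left(x \right)} = 5$ ($c{\left(x \right)} = -1 + 6 = 5$)
$\left(-65 - -68\right) \left(c{\left(-3 \right)} \left(-1\right) - 6\right) + Q{\left(g{\left(1,-4 \right)} \right)} = \left(-65 - -68\right) \left(5 \left(-1\right) - 6\right) + \sqrt{7} = \left(-65 + 68\right) \left(-5 - 6\right) + \sqrt{7} = 3 \left(-11\right) + \sqrt{7} = -33 + \sqrt{7}$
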